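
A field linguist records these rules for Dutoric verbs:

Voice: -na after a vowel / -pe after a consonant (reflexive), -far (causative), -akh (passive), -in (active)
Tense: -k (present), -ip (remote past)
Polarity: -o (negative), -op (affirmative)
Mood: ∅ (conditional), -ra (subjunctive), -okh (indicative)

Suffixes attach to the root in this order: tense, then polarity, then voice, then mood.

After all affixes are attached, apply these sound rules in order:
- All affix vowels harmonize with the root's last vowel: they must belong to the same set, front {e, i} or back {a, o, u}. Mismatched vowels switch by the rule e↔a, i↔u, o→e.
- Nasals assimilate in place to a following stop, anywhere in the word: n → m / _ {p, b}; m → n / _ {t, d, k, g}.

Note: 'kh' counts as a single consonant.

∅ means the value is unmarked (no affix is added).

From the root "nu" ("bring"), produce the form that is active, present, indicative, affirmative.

Attach tense present -k → nuk.
Attach polarity affirmative -op → nukop.
Attach voice active -in → nukopin.
Attach mood indicative -okh → nukopinokh.
Apply vowel harmony: nukopinokh → nukopunokh.
Nasal assimilation: no change.

nukopunokh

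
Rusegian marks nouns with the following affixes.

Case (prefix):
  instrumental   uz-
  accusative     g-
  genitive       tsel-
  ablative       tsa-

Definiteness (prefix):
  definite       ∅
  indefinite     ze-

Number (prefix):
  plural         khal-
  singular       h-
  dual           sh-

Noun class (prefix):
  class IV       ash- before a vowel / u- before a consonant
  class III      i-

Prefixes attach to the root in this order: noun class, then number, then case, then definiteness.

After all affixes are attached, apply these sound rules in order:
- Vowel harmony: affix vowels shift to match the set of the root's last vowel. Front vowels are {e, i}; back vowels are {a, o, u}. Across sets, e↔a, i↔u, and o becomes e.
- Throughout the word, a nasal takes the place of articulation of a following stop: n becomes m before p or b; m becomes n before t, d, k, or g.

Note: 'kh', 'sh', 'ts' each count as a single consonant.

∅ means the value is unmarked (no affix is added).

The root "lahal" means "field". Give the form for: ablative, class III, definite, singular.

tsahulahal

Attach noun class class III i- → ilahal.
Attach number singular h- → hilahal.
Attach case ablative tsa- → tsahilahal.
definiteness = definite: zero marking, form stays tsahilahal.
Apply vowel harmony: tsahilahal → tsahulahal.
Nasal assimilation: no change.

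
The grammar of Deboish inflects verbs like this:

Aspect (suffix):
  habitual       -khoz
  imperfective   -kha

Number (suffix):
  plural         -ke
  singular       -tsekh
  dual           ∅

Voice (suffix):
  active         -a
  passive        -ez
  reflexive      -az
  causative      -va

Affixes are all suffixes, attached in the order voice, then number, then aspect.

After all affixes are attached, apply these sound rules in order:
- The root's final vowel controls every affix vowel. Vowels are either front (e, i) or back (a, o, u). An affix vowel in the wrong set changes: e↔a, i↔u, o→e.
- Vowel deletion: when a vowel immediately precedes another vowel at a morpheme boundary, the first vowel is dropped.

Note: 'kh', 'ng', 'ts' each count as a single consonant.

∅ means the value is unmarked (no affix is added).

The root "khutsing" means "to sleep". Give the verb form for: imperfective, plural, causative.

Attach voice causative -va → khutsingva.
Attach number plural -ke → khutsingvake.
Attach aspect imperfective -kha → khutsingvakekha.
Apply vowel harmony: khutsingvakekha → khutsingvekekhe.
Vowel deletion: no change.

khutsingvekekhe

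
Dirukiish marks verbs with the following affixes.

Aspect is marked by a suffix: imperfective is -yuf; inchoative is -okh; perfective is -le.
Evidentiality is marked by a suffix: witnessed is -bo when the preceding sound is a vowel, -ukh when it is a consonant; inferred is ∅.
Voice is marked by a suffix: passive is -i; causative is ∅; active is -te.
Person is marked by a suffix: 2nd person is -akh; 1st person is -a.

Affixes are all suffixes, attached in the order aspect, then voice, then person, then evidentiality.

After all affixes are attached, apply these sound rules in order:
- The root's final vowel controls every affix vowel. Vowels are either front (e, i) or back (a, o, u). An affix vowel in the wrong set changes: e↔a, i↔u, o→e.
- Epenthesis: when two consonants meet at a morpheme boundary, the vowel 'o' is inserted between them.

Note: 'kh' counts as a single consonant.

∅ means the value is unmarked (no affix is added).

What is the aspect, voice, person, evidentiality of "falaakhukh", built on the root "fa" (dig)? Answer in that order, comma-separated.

perfective, causative, 2nd person, witnessed

Segment: fa-le-akh-ukh.
aspect: -le → perfective.
voice: ∅ → causative.
person: -akh → 2nd person.
evidentiality: -bo/ukh → witnessed.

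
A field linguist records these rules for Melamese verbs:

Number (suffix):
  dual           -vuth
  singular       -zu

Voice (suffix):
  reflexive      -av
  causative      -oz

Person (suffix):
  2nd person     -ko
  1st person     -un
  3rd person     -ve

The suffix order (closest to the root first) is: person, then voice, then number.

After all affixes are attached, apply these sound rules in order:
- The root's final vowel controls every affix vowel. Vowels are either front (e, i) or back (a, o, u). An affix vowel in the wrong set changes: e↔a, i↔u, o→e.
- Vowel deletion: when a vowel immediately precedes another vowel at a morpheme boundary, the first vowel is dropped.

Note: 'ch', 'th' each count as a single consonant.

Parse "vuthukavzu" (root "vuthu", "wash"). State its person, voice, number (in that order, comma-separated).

2nd person, reflexive, singular

Segment: vuthu-ko-av-zu.
person: -ko → 2nd person.
voice: -av → reflexive.
number: -zu → singular.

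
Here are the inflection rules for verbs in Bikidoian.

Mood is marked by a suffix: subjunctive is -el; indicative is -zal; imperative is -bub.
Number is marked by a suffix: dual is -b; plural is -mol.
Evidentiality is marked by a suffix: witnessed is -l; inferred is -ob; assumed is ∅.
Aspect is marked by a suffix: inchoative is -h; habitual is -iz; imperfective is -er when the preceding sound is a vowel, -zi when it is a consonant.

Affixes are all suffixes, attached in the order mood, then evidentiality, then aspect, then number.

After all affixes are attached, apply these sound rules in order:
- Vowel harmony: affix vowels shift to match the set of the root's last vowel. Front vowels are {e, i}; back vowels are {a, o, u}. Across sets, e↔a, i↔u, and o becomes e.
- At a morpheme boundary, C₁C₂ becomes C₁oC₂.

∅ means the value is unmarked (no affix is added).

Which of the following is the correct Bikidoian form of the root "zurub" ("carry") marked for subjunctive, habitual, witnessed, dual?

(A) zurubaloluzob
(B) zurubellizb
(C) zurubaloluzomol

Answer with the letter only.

A

Attach mood subjunctive -el → zurubel.
Attach evidentiality witnessed -l → zurubell.
Attach aspect habitual -iz → zurubelliz.
Attach number dual -b → zurubellizb.
Apply vowel harmony: zurubellizb → zuruballuzb.
Apply epenthesis: zuruballuzb → zurubaloluzob.
So the correct form is zurubaloluzob, option (A).
(B) zurubellizb is wrong: it fails to apply the sound rule(s).
(C) zurubaloluzomol is wrong: it uses plural instead of dual for number.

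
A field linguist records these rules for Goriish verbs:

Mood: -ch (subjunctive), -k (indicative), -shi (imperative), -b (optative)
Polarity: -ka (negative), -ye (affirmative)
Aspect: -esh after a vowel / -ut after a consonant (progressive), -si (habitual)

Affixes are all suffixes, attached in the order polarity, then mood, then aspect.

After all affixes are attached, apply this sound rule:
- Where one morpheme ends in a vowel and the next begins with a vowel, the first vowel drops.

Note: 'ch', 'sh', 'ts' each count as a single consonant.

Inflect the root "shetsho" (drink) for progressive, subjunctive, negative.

shetshokachut

Attach polarity negative -ka → shetshoka.
Attach mood subjunctive -ch → shetshokach.
Attach aspect progressive -ut (after consonant 'ch') → shetshokachut.
Vowel deletion: no change.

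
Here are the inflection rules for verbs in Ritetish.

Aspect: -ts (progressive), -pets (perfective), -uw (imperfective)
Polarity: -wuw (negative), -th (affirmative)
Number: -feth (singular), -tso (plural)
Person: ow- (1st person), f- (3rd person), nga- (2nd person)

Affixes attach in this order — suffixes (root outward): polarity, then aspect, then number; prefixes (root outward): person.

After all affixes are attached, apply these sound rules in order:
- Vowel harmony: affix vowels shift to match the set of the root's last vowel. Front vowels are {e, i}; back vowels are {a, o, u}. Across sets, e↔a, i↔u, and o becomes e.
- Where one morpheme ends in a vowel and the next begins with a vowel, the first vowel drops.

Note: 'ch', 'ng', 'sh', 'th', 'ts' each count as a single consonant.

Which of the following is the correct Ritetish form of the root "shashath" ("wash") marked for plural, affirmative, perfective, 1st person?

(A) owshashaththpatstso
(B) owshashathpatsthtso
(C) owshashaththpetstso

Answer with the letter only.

A

Attach polarity affirmative -th → shashathth.
Attach aspect perfective -pets → shashaththpets.
Attach number plural -tso → shashaththpetstso.
Attach person 1st person ow- → owshashaththpetstso.
Apply vowel harmony: owshashaththpetstso → owshashaththpatstso.
Vowel deletion: no change.
So the correct form is owshashaththpatstso, option (A).
(B) owshashathpatsthtso is wrong: it has the affixes in the wrong order.
(C) owshashaththpetstso is wrong: it fails to apply the sound rule(s).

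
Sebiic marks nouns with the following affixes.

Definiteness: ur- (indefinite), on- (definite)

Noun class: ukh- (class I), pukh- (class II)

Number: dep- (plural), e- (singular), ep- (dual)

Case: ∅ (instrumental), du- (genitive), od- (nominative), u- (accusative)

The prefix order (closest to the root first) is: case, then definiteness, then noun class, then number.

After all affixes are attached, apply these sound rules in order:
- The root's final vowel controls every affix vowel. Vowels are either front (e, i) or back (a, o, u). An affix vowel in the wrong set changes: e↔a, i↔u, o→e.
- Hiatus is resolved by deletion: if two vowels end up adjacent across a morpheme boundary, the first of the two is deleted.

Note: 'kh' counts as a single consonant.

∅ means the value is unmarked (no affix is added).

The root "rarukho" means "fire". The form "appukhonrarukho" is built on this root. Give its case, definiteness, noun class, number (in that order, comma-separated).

Segment: ep-pukh-on-rarukho.
case: ∅ → instrumental.
definiteness: on- → definite.
noun class: pukh- → class II.
number: ep- → dual.

instrumental, definite, class II, dual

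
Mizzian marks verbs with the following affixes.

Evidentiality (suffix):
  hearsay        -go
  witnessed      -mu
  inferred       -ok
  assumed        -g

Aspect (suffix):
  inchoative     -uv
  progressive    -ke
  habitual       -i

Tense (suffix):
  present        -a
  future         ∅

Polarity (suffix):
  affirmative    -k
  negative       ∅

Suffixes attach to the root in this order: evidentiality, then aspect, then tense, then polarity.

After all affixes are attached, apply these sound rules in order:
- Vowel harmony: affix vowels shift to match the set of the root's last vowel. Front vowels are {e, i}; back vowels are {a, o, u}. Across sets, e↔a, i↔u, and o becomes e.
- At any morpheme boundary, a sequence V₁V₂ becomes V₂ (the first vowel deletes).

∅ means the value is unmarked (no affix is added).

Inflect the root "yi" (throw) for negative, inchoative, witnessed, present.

Attach evidentiality witnessed -mu → yimu.
Attach aspect inchoative -uv → yimuuv.
Attach tense present -a → yimuuva.
polarity = negative: zero marking, form stays yimuuva.
Apply vowel harmony: yimuuva → yimiive.
Apply vowel deletion: yimiive → yimive.

yimive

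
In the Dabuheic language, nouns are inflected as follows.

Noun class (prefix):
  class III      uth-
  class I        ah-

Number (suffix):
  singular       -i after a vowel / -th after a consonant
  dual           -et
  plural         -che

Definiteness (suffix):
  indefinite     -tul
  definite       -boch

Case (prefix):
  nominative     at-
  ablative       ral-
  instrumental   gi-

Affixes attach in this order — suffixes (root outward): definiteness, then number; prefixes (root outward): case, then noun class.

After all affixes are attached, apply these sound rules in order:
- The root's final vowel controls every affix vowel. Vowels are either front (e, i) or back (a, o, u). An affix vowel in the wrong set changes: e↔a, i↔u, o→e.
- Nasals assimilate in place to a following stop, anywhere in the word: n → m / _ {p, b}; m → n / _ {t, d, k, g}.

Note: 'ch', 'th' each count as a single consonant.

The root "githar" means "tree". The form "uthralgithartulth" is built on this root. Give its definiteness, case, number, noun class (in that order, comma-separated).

indefinite, ablative, singular, class III

Segment: uth-ral-githar-tul-th.
definiteness: -tul → indefinite.
case: ral- → ablative.
number: -i/th → singular.
noun class: uth- → class III.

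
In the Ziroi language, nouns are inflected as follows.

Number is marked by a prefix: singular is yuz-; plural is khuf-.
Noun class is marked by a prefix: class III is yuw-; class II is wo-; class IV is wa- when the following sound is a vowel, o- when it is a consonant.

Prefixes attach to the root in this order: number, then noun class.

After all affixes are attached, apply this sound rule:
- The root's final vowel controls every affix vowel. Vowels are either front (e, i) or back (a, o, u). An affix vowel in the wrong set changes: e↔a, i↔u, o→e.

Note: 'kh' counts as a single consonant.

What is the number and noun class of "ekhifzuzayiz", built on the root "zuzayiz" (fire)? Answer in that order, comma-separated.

Segment: o-khuf-zuzayiz.
number: khuf- → plural.
noun class: wa/o- → class IV.

plural, class IV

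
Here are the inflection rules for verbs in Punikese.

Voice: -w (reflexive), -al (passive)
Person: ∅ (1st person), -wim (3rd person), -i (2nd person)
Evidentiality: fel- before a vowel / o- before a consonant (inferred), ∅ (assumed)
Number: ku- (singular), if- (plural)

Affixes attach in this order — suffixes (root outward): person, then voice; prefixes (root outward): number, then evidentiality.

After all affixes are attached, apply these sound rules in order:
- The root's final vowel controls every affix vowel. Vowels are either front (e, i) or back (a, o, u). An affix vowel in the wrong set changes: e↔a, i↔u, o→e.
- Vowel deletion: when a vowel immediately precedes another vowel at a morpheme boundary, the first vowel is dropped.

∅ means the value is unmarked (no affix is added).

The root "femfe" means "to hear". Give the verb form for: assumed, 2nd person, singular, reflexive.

Attach number singular ku- → kufemfe.
evidentiality = assumed: zero marking, form stays kufemfe.
Attach person 2nd person -i → kufemfei.
Attach voice reflexive -w → kufemfeiw.
Apply vowel harmony: kufemfeiw → kifemfeiw.
Apply vowel deletion: kifemfeiw → kifemfiw.

kifemfiw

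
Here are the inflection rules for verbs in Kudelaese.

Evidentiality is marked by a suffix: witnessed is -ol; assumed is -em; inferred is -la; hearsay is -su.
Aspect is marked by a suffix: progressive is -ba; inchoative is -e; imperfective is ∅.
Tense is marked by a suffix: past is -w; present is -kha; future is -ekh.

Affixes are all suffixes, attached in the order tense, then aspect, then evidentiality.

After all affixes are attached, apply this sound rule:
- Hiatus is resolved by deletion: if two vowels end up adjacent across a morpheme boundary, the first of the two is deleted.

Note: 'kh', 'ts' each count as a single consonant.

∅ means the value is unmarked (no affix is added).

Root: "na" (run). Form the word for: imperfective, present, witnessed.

nakhol

Attach tense present -kha → nakha.
aspect = imperfective: zero marking, form stays nakha.
Attach evidentiality witnessed -ol → nakhaol.
Apply vowel deletion: nakhaol → nakhol.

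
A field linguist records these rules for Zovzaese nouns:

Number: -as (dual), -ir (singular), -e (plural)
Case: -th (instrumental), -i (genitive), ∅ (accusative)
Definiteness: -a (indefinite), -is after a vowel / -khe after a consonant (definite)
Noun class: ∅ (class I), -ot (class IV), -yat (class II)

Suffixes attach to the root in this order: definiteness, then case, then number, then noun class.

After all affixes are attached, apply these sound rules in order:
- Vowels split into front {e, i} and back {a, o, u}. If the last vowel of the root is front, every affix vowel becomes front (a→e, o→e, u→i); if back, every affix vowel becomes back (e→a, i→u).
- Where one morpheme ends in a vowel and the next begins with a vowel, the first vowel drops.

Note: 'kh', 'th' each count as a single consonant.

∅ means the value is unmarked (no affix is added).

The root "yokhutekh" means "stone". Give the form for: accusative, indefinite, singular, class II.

yokhutekhiryet

Attach definiteness indefinite -a → yokhutekha.
case = accusative: zero marking, form stays yokhutekha.
Attach number singular -ir → yokhutekhair.
Attach noun class class II -yat → yokhutekhairyat.
Apply vowel harmony: yokhutekhairyat → yokhutekheiryet.
Apply vowel deletion: yokhutekheiryet → yokhutekhiryet.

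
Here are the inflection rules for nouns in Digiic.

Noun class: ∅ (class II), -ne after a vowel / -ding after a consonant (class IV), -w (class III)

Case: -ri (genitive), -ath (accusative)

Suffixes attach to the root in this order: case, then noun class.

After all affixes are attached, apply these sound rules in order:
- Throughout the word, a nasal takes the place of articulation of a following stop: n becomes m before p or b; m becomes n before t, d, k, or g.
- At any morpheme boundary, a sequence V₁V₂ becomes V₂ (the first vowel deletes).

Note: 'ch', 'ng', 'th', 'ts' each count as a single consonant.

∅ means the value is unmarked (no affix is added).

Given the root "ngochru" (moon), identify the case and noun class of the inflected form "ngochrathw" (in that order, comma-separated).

accusative, class III

Segment: ngochru-ath-w.
case: -ath → accusative.
noun class: -w → class III.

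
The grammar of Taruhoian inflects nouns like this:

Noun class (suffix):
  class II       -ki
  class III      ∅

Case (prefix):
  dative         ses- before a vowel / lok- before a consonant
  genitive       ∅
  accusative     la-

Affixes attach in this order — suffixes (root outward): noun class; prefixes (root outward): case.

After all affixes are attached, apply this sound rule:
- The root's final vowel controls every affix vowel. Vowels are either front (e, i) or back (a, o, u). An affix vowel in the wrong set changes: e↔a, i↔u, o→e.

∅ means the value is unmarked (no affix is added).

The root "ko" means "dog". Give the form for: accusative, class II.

lakoku

Attach case accusative la- → lako.
Attach noun class class II -ki → lakoki.
Apply vowel harmony: lakoki → lakoku.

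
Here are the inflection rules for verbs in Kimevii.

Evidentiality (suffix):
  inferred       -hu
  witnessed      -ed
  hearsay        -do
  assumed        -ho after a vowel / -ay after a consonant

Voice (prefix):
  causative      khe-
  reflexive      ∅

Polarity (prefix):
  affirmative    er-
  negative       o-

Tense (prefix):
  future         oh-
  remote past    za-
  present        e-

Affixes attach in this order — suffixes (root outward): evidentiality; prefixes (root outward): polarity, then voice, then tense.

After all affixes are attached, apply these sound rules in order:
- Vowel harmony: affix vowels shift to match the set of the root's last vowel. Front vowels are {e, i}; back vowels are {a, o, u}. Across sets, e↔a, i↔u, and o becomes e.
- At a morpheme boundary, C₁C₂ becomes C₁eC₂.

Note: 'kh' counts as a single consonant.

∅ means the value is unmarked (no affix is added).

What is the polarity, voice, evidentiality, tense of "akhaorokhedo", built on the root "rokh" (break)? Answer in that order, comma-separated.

negative, causative, hearsay, present

Segment: e-khe-o-rokh-do.
polarity: o- → negative.
voice: khe- → causative.
evidentiality: -do → hearsay.
tense: e- → present.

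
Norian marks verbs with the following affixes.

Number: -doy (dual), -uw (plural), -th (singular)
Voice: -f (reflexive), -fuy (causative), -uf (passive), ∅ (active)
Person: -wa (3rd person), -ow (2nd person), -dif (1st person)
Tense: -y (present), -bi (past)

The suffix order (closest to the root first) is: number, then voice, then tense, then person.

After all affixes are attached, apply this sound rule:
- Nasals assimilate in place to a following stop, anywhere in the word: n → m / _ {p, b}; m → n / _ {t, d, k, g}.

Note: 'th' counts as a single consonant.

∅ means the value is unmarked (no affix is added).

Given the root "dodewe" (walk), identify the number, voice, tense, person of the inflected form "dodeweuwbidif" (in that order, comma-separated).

plural, active, past, 1st person

Segment: dodewe-uw-bi-dif.
number: -uw → plural.
voice: ∅ → active.
tense: -bi → past.
person: -dif → 1st person.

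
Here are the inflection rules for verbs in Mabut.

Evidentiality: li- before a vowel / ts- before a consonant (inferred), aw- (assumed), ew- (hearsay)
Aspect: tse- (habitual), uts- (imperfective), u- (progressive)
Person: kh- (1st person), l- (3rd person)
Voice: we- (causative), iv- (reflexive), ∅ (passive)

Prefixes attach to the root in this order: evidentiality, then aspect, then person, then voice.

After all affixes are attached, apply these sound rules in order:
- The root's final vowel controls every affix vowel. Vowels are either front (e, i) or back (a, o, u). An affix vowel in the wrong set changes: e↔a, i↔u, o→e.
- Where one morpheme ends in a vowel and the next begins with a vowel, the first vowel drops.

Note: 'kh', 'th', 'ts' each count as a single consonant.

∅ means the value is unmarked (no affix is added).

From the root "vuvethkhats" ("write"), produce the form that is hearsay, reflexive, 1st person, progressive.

uvkhawvuvethkhats

Attach evidentiality hearsay ew- → ewvuvethkhats.
Attach aspect progressive u- → uewvuvethkhats.
Attach person 1st person kh- → khuewvuvethkhats.
Attach voice reflexive iv- → ivkhuewvuvethkhats.
Apply vowel harmony: ivkhuewvuvethkhats → uvkhuawvuvethkhats.
Apply vowel deletion: uvkhuawvuvethkhats → uvkhawvuvethkhats.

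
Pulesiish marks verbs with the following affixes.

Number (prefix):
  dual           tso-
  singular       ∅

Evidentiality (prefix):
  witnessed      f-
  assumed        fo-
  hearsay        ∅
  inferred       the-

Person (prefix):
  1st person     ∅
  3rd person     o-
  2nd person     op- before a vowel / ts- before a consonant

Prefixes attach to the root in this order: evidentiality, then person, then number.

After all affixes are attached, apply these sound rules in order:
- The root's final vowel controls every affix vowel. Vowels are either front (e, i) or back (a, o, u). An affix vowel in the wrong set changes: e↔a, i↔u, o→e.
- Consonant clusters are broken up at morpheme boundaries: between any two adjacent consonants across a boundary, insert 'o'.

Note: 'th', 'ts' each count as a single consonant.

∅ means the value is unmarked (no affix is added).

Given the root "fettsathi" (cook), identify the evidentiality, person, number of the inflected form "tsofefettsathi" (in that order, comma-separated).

Segment: ts-fo-fettsathi.
evidentiality: fo- → assumed.
person: op/ts- → 2nd person.
number: ∅ → singular.

assumed, 2nd person, singular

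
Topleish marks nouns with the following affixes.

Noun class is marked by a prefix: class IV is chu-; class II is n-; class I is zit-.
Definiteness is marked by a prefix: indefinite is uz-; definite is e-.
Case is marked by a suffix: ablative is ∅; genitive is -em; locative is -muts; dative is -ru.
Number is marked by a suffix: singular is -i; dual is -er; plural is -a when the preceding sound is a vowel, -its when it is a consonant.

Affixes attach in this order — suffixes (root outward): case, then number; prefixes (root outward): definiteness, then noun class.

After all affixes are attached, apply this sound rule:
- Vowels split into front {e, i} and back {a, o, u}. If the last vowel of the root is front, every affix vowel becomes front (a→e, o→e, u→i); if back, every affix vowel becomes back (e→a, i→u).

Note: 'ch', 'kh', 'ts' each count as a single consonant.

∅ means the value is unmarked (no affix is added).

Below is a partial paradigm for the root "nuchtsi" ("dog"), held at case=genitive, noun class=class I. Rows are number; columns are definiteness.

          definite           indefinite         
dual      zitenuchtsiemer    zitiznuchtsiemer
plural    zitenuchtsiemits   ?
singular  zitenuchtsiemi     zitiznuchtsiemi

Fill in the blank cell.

zitiznuchtsiemits

Attach case genitive -em → nuchtsiem.
Attach number plural -its (after consonant 'm') → nuchtsiemits.
Attach definiteness indefinite uz- → uznuchtsiemits.
Attach noun class class I zit- → zituznuchtsiemits.
Apply vowel harmony: zituznuchtsiemits → zitiznuchtsiemits.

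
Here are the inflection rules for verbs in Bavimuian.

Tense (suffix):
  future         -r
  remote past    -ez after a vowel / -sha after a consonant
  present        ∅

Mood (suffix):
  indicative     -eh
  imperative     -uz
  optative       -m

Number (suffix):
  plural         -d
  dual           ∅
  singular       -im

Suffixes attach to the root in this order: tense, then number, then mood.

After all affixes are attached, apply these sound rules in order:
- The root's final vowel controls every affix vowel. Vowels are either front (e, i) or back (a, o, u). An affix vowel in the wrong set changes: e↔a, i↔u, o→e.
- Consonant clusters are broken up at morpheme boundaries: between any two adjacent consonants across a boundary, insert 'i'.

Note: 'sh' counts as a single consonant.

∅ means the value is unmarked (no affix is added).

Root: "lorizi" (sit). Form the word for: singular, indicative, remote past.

loriziezimeh

Attach tense remote past -ez (after vowel 'i') → loriziez.
Attach number singular -im → loriziezim.
Attach mood indicative -eh → loriziezimeh.
Vowel harmony: no change.
Epenthesis: no change.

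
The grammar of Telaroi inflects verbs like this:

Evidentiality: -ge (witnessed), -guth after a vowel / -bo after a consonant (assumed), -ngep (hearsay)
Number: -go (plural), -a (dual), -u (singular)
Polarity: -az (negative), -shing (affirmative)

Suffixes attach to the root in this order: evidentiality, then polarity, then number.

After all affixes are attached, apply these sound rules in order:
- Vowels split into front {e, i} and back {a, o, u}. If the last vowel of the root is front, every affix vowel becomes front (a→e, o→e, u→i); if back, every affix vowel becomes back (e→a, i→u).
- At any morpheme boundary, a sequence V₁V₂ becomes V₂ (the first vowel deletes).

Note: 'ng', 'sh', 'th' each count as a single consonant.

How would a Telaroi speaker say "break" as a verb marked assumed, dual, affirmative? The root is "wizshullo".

Attach evidentiality assumed -guth (after vowel 'o') → wizshulloguth.
Attach polarity affirmative -shing → wizshulloguthshing.
Attach number dual -a → wizshulloguthshinga.
Apply vowel harmony: wizshulloguthshinga → wizshulloguthshunga.
Vowel deletion: no change.

wizshulloguthshunga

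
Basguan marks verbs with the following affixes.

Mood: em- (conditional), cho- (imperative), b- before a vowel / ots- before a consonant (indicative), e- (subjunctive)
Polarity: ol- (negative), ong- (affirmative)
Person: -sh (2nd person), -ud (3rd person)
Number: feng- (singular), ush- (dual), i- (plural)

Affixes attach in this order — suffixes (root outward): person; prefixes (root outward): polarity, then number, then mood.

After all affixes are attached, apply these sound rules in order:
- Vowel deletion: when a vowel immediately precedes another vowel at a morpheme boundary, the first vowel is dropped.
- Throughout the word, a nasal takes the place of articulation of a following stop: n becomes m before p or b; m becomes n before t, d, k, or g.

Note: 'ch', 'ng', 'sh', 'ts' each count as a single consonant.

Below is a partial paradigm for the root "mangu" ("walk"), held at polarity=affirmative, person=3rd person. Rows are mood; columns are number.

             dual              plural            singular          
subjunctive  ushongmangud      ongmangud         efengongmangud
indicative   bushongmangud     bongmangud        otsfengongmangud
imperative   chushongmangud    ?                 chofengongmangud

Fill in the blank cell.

Attach polarity affirmative ong- → ongmangu.
Attach person 3rd person -ud → ongmanguud.
Attach number plural i- → iongmanguud.
Attach mood imperative cho- → choiongmanguud.
Apply vowel deletion: choiongmanguud → chongmangud.
Nasal assimilation: no change.

chongmangud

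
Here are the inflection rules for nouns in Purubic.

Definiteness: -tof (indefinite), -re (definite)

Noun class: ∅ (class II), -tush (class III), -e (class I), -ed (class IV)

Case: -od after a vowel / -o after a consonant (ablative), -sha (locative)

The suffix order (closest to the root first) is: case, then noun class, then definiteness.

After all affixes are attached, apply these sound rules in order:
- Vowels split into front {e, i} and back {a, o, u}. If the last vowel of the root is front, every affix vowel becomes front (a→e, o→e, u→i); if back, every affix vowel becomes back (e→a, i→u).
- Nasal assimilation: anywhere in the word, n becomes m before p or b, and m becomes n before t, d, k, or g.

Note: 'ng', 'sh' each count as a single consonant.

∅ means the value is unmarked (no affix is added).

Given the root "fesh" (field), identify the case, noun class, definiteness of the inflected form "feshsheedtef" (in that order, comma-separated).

Segment: fesh-sha-ed-tof.
case: -sha → locative.
noun class: -ed → class IV.
definiteness: -tof → indefinite.

locative, class IV, indefinite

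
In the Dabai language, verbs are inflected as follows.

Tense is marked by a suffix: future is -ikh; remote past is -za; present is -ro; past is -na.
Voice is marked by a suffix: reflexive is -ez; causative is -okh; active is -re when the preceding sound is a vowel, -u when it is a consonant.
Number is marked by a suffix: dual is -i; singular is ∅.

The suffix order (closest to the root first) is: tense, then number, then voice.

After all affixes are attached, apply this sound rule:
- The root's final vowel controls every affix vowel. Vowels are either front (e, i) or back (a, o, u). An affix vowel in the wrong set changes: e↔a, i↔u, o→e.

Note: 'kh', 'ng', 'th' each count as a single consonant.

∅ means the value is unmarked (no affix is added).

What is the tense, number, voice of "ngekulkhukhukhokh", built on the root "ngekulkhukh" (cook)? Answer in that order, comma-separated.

Segment: ngekulkhukh-ikh-okh.
tense: -ikh → future.
number: ∅ → singular.
voice: -okh → causative.

future, singular, causative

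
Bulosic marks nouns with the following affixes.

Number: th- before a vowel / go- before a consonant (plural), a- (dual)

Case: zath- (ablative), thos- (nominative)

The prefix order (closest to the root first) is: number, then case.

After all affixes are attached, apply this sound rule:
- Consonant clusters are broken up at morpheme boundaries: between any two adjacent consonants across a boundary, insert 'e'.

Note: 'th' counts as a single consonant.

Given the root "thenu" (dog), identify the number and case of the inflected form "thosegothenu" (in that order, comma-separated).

Segment: thos-go-thenu.
number: th/go- → plural.
case: thos- → nominative.

plural, nominative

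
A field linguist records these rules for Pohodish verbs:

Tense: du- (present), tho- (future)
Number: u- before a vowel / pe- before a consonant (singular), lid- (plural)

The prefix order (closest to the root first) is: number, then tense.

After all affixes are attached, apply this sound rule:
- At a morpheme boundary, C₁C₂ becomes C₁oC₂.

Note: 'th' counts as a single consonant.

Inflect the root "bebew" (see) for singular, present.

dupebebew

Attach number singular pe- (before consonant 'b') → pebebew.
Attach tense present du- → dupebebew.
Epenthesis: no change.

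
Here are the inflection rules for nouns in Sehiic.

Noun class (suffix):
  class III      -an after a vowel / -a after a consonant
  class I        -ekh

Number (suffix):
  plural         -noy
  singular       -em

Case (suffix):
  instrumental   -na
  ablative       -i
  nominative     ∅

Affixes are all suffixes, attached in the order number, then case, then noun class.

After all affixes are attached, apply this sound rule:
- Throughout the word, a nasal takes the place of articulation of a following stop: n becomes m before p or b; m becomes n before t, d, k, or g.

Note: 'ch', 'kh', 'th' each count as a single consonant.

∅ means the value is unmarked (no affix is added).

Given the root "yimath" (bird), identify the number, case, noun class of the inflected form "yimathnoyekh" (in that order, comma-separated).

Segment: yimath-noy-ekh.
number: -noy → plural.
case: ∅ → nominative.
noun class: -ekh → class I.

plural, nominative, class I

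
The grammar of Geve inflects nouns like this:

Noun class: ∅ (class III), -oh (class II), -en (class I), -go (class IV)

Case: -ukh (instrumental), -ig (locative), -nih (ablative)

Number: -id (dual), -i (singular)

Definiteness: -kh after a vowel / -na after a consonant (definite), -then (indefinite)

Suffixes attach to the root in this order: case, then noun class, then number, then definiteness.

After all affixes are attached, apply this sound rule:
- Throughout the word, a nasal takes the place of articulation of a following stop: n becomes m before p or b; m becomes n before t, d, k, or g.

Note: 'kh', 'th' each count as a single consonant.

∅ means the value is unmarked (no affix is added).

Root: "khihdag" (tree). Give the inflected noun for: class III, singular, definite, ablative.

khihdagnihikh

Attach case ablative -nih → khihdagnih.
noun class = class III: zero marking, form stays khihdagnih.
Attach number singular -i → khihdagnihi.
Attach definiteness definite -kh (after vowel 'i') → khihdagnihikh.
Nasal assimilation: no change.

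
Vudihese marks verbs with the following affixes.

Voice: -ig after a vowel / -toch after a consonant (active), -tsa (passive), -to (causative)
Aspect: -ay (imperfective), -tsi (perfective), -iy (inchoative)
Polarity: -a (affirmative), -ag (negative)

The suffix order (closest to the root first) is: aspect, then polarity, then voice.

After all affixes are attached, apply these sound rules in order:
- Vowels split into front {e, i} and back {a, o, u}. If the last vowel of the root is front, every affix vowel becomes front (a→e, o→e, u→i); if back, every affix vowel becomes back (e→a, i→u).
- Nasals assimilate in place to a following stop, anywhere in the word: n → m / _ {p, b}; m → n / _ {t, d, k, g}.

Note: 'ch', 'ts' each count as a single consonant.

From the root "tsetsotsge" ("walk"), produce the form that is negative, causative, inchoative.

tsetsotsgeiyegte

Attach aspect inchoative -iy → tsetsotsgeiy.
Attach polarity negative -ag → tsetsotsgeiyag.
Attach voice causative -to → tsetsotsgeiyagto.
Apply vowel harmony: tsetsotsgeiyagto → tsetsotsgeiyegte.
Nasal assimilation: no change.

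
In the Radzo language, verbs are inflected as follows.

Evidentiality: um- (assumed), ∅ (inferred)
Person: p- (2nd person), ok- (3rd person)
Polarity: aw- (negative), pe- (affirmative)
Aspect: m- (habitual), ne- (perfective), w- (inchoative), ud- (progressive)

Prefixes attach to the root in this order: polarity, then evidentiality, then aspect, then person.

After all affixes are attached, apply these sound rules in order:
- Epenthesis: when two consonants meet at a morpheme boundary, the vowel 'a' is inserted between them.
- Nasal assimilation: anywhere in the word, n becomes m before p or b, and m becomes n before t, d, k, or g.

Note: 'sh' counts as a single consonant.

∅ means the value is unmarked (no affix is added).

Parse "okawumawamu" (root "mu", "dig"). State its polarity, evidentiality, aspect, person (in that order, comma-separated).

Segment: ok-w-um-aw-mu.
polarity: aw- → negative.
evidentiality: um- → assumed.
aspect: w- → inchoative.
person: ok- → 3rd person.

negative, assumed, inchoative, 3rd person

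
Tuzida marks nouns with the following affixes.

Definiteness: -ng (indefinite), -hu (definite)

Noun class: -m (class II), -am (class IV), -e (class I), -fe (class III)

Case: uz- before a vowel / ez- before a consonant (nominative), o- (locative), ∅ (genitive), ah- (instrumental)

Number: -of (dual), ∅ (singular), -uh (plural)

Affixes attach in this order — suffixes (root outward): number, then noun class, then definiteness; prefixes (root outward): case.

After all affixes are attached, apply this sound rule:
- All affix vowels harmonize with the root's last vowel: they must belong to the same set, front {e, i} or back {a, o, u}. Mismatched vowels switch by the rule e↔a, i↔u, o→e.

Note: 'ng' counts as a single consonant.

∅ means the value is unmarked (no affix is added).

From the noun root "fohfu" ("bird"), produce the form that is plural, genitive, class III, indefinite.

fohfuuhfang

Attach number plural -uh → fohfuuh.
Attach noun class class III -fe → fohfuuhfe.
Attach definiteness indefinite -ng → fohfuuhfeng.
case = genitive: zero marking, form stays fohfuuhfeng.
Apply vowel harmony: fohfuuhfeng → fohfuuhfang.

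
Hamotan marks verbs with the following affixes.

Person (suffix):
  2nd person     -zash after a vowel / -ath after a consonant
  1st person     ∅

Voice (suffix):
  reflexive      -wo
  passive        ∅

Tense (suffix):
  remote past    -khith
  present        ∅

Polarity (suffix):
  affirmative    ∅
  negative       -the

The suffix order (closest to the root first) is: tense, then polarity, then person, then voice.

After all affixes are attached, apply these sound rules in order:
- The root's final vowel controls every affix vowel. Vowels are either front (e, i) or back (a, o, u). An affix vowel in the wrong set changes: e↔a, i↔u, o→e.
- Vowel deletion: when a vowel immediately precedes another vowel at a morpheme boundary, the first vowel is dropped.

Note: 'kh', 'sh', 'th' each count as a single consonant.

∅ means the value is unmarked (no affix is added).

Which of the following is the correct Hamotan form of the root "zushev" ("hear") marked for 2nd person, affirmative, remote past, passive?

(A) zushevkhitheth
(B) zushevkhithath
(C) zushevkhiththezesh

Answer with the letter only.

Attach tense remote past -khith → zushevkhith.
polarity = affirmative: zero marking, form stays zushevkhith.
Attach person 2nd person -ath (after consonant 'th') → zushevkhithath.
voice = passive: zero marking, form stays zushevkhithath.
Apply vowel harmony: zushevkhithath → zushevkhitheth.
Vowel deletion: no change.
So the correct form is zushevkhitheth, option (A).
(B) zushevkhithath is wrong: it fails to apply the sound rule(s).
(C) zushevkhiththezesh is wrong: it uses negative instead of affirmative for polarity.

A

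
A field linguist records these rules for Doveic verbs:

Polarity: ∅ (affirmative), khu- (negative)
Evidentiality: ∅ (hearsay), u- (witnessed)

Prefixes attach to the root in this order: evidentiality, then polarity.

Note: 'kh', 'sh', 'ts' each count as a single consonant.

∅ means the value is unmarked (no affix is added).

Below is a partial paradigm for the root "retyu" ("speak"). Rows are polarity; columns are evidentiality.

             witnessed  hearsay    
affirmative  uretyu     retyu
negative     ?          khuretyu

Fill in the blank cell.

khuuretyu

Attach evidentiality witnessed u- → uretyu.
Attach polarity negative khu- → khuuretyu.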